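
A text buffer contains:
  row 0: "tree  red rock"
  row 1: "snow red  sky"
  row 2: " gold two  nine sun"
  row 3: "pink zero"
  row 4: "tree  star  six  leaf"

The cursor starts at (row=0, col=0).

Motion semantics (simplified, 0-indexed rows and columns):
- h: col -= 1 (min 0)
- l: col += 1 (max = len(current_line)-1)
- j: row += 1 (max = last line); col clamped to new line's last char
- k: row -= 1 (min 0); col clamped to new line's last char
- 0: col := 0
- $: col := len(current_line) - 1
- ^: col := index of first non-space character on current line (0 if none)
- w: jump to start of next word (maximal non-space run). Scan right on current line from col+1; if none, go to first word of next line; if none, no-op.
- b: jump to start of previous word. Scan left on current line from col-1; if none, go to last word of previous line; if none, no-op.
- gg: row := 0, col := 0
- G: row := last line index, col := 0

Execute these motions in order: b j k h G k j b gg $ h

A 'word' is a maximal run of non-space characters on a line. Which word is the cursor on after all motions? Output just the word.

Answer: rock

Derivation:
After 1 (b): row=0 col=0 char='t'
After 2 (j): row=1 col=0 char='s'
After 3 (k): row=0 col=0 char='t'
After 4 (h): row=0 col=0 char='t'
After 5 (G): row=4 col=0 char='t'
After 6 (k): row=3 col=0 char='p'
After 7 (j): row=4 col=0 char='t'
After 8 (b): row=3 col=5 char='z'
After 9 (gg): row=0 col=0 char='t'
After 10 ($): row=0 col=13 char='k'
After 11 (h): row=0 col=12 char='c'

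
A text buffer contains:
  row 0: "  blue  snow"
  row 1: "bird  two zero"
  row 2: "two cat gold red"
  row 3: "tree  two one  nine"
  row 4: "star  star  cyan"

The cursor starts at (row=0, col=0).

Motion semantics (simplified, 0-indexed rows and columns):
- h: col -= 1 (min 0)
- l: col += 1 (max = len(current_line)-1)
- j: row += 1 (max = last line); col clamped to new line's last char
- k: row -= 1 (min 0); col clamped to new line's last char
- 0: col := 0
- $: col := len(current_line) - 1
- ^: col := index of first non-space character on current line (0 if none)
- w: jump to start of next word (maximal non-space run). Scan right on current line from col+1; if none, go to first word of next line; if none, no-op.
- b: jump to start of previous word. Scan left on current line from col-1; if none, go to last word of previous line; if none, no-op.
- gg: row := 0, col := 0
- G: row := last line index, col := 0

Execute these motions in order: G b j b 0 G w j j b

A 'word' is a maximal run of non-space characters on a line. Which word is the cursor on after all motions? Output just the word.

After 1 (G): row=4 col=0 char='s'
After 2 (b): row=3 col=15 char='n'
After 3 (j): row=4 col=15 char='n'
After 4 (b): row=4 col=12 char='c'
After 5 (0): row=4 col=0 char='s'
After 6 (G): row=4 col=0 char='s'
After 7 (w): row=4 col=6 char='s'
After 8 (j): row=4 col=6 char='s'
After 9 (j): row=4 col=6 char='s'
After 10 (b): row=4 col=0 char='s'

Answer: star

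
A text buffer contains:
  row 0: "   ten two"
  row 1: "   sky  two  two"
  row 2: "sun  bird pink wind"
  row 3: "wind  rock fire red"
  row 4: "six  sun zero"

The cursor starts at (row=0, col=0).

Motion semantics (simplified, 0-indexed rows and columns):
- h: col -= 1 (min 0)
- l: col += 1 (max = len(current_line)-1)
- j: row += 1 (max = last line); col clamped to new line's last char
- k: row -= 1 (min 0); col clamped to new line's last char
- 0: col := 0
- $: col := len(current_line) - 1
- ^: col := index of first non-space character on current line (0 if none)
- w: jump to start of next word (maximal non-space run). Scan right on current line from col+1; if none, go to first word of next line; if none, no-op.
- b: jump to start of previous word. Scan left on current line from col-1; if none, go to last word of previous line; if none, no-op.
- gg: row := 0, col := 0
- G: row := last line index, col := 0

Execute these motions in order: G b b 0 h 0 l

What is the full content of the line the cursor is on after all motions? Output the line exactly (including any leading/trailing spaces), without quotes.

After 1 (G): row=4 col=0 char='s'
After 2 (b): row=3 col=16 char='r'
After 3 (b): row=3 col=11 char='f'
After 4 (0): row=3 col=0 char='w'
After 5 (h): row=3 col=0 char='w'
After 6 (0): row=3 col=0 char='w'
After 7 (l): row=3 col=1 char='i'

Answer: wind  rock fire red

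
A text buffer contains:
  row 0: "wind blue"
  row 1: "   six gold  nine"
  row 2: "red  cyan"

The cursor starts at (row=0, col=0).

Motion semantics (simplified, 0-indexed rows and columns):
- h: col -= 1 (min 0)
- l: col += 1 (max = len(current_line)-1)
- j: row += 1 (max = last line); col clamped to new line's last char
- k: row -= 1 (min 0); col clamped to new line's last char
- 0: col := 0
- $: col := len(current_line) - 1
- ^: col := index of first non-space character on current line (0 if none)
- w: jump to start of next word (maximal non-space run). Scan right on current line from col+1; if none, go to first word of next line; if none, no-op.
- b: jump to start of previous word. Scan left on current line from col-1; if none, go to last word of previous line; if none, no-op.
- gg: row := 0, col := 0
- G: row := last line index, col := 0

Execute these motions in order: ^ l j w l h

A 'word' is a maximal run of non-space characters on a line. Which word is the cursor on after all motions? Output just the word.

After 1 (^): row=0 col=0 char='w'
After 2 (l): row=0 col=1 char='i'
After 3 (j): row=1 col=1 char='_'
After 4 (w): row=1 col=3 char='s'
After 5 (l): row=1 col=4 char='i'
After 6 (h): row=1 col=3 char='s'

Answer: six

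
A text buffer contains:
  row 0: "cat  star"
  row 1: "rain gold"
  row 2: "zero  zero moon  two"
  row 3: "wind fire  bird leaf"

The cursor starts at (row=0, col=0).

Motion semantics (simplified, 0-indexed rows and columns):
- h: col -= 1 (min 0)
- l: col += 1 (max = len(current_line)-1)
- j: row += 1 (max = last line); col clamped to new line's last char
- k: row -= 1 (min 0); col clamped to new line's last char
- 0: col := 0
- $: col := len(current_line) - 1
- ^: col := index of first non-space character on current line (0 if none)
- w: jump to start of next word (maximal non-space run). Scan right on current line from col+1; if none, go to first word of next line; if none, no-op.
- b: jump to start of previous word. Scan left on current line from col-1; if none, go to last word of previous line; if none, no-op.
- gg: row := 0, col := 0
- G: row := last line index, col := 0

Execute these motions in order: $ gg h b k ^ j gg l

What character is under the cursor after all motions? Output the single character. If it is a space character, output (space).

After 1 ($): row=0 col=8 char='r'
After 2 (gg): row=0 col=0 char='c'
After 3 (h): row=0 col=0 char='c'
After 4 (b): row=0 col=0 char='c'
After 5 (k): row=0 col=0 char='c'
After 6 (^): row=0 col=0 char='c'
After 7 (j): row=1 col=0 char='r'
After 8 (gg): row=0 col=0 char='c'
After 9 (l): row=0 col=1 char='a'

Answer: a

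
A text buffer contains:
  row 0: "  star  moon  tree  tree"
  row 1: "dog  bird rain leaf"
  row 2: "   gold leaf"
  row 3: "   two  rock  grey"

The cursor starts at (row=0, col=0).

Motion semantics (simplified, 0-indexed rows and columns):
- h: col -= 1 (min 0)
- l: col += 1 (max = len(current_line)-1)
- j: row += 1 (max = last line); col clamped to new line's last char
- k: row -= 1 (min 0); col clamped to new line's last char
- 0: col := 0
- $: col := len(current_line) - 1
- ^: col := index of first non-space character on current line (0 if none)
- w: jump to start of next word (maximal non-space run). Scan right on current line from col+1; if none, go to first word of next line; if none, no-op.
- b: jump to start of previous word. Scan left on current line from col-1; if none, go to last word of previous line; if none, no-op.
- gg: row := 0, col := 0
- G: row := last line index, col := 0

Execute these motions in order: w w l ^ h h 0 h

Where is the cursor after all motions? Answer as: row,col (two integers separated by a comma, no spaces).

After 1 (w): row=0 col=2 char='s'
After 2 (w): row=0 col=8 char='m'
After 3 (l): row=0 col=9 char='o'
After 4 (^): row=0 col=2 char='s'
After 5 (h): row=0 col=1 char='_'
After 6 (h): row=0 col=0 char='_'
After 7 (0): row=0 col=0 char='_'
After 8 (h): row=0 col=0 char='_'

Answer: 0,0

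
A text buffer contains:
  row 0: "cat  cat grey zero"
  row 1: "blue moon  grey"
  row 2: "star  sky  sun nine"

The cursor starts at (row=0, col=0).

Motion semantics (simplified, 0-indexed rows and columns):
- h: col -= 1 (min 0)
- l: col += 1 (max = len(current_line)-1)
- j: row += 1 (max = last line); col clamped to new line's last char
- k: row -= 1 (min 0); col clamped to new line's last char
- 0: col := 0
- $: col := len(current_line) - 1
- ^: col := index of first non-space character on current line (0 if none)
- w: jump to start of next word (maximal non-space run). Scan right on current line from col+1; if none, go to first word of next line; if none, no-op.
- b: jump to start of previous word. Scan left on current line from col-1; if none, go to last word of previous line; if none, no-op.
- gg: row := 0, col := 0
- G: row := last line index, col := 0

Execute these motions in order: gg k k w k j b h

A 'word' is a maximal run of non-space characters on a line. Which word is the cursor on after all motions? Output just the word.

After 1 (gg): row=0 col=0 char='c'
After 2 (k): row=0 col=0 char='c'
After 3 (k): row=0 col=0 char='c'
After 4 (w): row=0 col=5 char='c'
After 5 (k): row=0 col=5 char='c'
After 6 (j): row=1 col=5 char='m'
After 7 (b): row=1 col=0 char='b'
After 8 (h): row=1 col=0 char='b'

Answer: blue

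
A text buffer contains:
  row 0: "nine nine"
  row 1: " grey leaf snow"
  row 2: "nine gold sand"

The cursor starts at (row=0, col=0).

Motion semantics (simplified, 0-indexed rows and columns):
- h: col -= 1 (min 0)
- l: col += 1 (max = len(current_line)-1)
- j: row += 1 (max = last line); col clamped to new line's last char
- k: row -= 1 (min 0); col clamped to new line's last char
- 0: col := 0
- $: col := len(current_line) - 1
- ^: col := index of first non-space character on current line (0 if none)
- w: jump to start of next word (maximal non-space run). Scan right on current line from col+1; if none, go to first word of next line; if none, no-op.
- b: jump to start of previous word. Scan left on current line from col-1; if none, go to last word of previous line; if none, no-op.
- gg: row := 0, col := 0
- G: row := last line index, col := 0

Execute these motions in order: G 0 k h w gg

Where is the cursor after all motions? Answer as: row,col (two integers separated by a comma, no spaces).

Answer: 0,0

Derivation:
After 1 (G): row=2 col=0 char='n'
After 2 (0): row=2 col=0 char='n'
After 3 (k): row=1 col=0 char='_'
After 4 (h): row=1 col=0 char='_'
After 5 (w): row=1 col=1 char='g'
After 6 (gg): row=0 col=0 char='n'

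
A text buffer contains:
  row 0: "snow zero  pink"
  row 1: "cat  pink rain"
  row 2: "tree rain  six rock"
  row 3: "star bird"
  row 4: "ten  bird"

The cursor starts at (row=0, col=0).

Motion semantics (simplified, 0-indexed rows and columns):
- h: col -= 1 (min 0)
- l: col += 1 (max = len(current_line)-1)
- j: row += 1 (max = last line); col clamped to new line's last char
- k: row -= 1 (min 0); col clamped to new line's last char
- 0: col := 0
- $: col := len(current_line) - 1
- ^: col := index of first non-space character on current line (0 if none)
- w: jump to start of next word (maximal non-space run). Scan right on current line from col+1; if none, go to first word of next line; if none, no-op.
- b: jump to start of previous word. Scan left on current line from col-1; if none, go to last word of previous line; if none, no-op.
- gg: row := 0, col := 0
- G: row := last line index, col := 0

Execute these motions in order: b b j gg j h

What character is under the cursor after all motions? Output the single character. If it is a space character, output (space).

After 1 (b): row=0 col=0 char='s'
After 2 (b): row=0 col=0 char='s'
After 3 (j): row=1 col=0 char='c'
After 4 (gg): row=0 col=0 char='s'
After 5 (j): row=1 col=0 char='c'
After 6 (h): row=1 col=0 char='c'

Answer: c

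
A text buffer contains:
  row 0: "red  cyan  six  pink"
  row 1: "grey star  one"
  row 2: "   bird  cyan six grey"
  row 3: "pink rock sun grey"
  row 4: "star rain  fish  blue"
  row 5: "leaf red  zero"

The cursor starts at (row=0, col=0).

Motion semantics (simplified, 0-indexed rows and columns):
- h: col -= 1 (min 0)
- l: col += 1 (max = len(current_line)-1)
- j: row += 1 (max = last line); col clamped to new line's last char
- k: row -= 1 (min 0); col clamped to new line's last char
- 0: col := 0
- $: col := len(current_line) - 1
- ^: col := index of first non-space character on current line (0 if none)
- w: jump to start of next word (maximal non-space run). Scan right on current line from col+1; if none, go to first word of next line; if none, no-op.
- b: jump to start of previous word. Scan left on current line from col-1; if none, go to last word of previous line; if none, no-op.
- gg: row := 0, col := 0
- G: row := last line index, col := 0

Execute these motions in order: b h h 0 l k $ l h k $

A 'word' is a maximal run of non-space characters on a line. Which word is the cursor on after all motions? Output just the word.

Answer: pink

Derivation:
After 1 (b): row=0 col=0 char='r'
After 2 (h): row=0 col=0 char='r'
After 3 (h): row=0 col=0 char='r'
After 4 (0): row=0 col=0 char='r'
After 5 (l): row=0 col=1 char='e'
After 6 (k): row=0 col=1 char='e'
After 7 ($): row=0 col=19 char='k'
After 8 (l): row=0 col=19 char='k'
After 9 (h): row=0 col=18 char='n'
After 10 (k): row=0 col=18 char='n'
After 11 ($): row=0 col=19 char='k'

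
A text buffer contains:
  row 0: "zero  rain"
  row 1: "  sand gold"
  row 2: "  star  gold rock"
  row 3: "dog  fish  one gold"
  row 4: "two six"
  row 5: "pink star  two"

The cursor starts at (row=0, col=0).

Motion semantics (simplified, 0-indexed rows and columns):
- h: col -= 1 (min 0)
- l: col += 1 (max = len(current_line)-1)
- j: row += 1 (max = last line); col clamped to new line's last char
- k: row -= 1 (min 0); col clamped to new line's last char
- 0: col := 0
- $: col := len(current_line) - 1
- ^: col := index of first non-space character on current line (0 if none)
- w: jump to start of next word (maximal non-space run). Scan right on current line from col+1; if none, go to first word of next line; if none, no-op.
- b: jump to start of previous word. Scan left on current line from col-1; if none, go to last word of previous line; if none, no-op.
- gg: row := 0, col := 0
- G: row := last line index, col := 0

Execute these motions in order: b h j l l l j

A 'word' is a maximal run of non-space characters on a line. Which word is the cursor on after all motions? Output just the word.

After 1 (b): row=0 col=0 char='z'
After 2 (h): row=0 col=0 char='z'
After 3 (j): row=1 col=0 char='_'
After 4 (l): row=1 col=1 char='_'
After 5 (l): row=1 col=2 char='s'
After 6 (l): row=1 col=3 char='a'
After 7 (j): row=2 col=3 char='t'

Answer: star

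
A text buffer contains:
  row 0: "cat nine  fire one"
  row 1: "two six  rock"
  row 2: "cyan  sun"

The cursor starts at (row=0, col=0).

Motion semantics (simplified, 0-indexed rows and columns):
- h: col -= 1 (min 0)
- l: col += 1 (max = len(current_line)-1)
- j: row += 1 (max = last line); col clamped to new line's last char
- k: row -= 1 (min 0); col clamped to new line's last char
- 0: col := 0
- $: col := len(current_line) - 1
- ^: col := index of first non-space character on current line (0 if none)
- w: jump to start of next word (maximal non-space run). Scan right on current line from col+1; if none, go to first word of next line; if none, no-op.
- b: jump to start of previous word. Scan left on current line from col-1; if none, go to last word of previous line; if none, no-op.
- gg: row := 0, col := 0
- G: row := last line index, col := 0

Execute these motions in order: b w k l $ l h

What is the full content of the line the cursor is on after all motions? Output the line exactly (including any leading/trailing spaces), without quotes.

Answer: cat nine  fire one

Derivation:
After 1 (b): row=0 col=0 char='c'
After 2 (w): row=0 col=4 char='n'
After 3 (k): row=0 col=4 char='n'
After 4 (l): row=0 col=5 char='i'
After 5 ($): row=0 col=17 char='e'
After 6 (l): row=0 col=17 char='e'
After 7 (h): row=0 col=16 char='n'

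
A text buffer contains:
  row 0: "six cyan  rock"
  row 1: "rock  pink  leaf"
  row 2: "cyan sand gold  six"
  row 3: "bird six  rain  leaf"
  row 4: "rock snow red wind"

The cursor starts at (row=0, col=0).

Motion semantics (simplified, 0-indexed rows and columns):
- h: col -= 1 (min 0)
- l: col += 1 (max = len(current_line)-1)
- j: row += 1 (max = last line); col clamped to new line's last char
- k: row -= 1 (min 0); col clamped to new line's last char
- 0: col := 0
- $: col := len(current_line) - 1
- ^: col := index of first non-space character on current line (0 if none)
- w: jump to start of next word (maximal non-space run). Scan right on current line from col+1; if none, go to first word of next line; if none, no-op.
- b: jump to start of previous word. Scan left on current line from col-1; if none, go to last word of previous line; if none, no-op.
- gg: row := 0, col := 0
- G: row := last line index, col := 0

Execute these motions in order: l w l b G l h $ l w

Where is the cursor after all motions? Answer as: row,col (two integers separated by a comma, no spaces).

After 1 (l): row=0 col=1 char='i'
After 2 (w): row=0 col=4 char='c'
After 3 (l): row=0 col=5 char='y'
After 4 (b): row=0 col=4 char='c'
After 5 (G): row=4 col=0 char='r'
After 6 (l): row=4 col=1 char='o'
After 7 (h): row=4 col=0 char='r'
After 8 ($): row=4 col=17 char='d'
After 9 (l): row=4 col=17 char='d'
After 10 (w): row=4 col=17 char='d'

Answer: 4,17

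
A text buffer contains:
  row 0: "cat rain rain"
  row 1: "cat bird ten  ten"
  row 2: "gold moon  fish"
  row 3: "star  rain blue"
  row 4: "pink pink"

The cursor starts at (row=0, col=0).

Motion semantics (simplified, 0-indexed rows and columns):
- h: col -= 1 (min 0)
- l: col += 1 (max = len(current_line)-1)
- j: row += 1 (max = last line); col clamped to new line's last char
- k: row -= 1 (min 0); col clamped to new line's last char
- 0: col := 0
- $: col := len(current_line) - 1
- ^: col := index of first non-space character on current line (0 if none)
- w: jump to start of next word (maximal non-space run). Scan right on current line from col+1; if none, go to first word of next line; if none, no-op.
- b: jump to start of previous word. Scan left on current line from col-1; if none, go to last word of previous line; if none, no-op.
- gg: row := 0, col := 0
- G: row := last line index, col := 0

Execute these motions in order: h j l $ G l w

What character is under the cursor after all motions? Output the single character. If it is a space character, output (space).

Answer: p

Derivation:
After 1 (h): row=0 col=0 char='c'
After 2 (j): row=1 col=0 char='c'
After 3 (l): row=1 col=1 char='a'
After 4 ($): row=1 col=16 char='n'
After 5 (G): row=4 col=0 char='p'
After 6 (l): row=4 col=1 char='i'
After 7 (w): row=4 col=5 char='p'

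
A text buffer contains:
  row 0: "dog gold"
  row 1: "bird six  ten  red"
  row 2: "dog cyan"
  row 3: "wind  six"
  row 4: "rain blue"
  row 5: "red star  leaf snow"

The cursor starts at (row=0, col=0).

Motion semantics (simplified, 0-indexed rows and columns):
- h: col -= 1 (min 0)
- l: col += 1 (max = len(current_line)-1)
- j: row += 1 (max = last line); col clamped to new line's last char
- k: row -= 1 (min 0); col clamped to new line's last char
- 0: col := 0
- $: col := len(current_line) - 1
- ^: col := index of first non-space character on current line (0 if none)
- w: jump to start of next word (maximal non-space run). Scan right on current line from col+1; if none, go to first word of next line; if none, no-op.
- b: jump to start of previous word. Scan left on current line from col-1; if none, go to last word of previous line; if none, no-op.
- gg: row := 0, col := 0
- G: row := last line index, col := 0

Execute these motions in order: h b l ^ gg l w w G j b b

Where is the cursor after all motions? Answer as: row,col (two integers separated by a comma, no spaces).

After 1 (h): row=0 col=0 char='d'
After 2 (b): row=0 col=0 char='d'
After 3 (l): row=0 col=1 char='o'
After 4 (^): row=0 col=0 char='d'
After 5 (gg): row=0 col=0 char='d'
After 6 (l): row=0 col=1 char='o'
After 7 (w): row=0 col=4 char='g'
After 8 (w): row=1 col=0 char='b'
After 9 (G): row=5 col=0 char='r'
After 10 (j): row=5 col=0 char='r'
After 11 (b): row=4 col=5 char='b'
After 12 (b): row=4 col=0 char='r'

Answer: 4,0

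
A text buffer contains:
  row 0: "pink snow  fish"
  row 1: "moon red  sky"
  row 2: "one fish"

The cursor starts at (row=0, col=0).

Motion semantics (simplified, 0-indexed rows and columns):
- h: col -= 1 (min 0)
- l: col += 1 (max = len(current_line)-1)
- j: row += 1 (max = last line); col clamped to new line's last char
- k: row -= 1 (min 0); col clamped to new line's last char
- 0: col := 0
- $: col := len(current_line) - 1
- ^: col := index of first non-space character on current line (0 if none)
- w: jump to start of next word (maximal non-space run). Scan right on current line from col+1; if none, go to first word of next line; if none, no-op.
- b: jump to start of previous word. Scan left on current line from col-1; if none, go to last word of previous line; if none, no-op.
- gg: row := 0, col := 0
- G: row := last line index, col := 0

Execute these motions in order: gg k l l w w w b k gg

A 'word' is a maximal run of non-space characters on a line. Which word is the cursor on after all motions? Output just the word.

After 1 (gg): row=0 col=0 char='p'
After 2 (k): row=0 col=0 char='p'
After 3 (l): row=0 col=1 char='i'
After 4 (l): row=0 col=2 char='n'
After 5 (w): row=0 col=5 char='s'
After 6 (w): row=0 col=11 char='f'
After 7 (w): row=1 col=0 char='m'
After 8 (b): row=0 col=11 char='f'
After 9 (k): row=0 col=11 char='f'
After 10 (gg): row=0 col=0 char='p'

Answer: pink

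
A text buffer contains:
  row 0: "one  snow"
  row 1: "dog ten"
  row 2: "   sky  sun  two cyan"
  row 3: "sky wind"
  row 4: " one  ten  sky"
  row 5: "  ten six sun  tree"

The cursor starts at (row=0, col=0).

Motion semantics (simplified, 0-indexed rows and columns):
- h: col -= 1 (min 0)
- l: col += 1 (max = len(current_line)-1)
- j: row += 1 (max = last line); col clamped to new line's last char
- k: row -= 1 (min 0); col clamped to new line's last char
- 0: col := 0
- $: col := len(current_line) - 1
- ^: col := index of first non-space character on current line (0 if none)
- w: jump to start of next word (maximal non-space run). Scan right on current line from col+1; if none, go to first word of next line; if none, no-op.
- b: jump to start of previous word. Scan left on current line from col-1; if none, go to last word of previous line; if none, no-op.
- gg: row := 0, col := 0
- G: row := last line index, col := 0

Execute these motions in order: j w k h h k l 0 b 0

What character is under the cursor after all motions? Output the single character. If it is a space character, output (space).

After 1 (j): row=1 col=0 char='d'
After 2 (w): row=1 col=4 char='t'
After 3 (k): row=0 col=4 char='_'
After 4 (h): row=0 col=3 char='_'
After 5 (h): row=0 col=2 char='e'
After 6 (k): row=0 col=2 char='e'
After 7 (l): row=0 col=3 char='_'
After 8 (0): row=0 col=0 char='o'
After 9 (b): row=0 col=0 char='o'
After 10 (0): row=0 col=0 char='o'

Answer: o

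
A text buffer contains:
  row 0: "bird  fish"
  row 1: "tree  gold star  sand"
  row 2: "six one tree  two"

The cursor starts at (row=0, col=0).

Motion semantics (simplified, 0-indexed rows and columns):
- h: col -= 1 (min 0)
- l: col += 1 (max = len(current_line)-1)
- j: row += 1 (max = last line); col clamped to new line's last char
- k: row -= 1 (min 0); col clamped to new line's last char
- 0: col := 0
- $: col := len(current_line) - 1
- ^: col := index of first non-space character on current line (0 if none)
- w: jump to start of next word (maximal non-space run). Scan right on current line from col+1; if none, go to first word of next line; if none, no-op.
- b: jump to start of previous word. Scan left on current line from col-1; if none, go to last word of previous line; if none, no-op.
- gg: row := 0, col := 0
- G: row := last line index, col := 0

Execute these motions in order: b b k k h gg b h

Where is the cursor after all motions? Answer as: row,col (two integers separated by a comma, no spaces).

Answer: 0,0

Derivation:
After 1 (b): row=0 col=0 char='b'
After 2 (b): row=0 col=0 char='b'
After 3 (k): row=0 col=0 char='b'
After 4 (k): row=0 col=0 char='b'
After 5 (h): row=0 col=0 char='b'
After 6 (gg): row=0 col=0 char='b'
After 7 (b): row=0 col=0 char='b'
After 8 (h): row=0 col=0 char='b'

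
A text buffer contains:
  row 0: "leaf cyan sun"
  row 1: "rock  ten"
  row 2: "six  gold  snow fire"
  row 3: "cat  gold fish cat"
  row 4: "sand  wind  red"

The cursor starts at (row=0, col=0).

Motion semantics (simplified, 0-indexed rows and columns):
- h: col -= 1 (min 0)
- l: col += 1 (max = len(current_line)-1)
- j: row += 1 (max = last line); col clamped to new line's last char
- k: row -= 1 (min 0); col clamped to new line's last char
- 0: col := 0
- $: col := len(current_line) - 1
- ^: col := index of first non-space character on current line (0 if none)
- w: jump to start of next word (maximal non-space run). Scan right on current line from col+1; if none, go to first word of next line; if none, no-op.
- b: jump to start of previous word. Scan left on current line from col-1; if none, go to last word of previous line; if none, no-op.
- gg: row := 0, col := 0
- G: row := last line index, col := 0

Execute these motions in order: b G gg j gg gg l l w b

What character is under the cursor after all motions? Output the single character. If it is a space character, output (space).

Answer: l

Derivation:
After 1 (b): row=0 col=0 char='l'
After 2 (G): row=4 col=0 char='s'
After 3 (gg): row=0 col=0 char='l'
After 4 (j): row=1 col=0 char='r'
After 5 (gg): row=0 col=0 char='l'
After 6 (gg): row=0 col=0 char='l'
After 7 (l): row=0 col=1 char='e'
After 8 (l): row=0 col=2 char='a'
After 9 (w): row=0 col=5 char='c'
After 10 (b): row=0 col=0 char='l'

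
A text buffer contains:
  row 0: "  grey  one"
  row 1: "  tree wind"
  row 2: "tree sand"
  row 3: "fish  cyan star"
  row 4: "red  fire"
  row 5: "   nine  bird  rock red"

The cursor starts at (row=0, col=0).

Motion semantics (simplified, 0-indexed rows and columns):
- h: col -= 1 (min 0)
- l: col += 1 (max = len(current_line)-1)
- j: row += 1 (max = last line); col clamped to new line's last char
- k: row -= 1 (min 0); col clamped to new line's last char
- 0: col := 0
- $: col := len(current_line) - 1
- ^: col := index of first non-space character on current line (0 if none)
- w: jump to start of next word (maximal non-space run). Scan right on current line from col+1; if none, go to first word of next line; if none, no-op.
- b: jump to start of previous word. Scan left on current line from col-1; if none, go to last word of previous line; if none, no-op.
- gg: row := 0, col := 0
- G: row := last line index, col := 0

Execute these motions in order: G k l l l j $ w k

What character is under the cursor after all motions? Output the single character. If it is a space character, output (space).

Answer: e

Derivation:
After 1 (G): row=5 col=0 char='_'
After 2 (k): row=4 col=0 char='r'
After 3 (l): row=4 col=1 char='e'
After 4 (l): row=4 col=2 char='d'
After 5 (l): row=4 col=3 char='_'
After 6 (j): row=5 col=3 char='n'
After 7 ($): row=5 col=22 char='d'
After 8 (w): row=5 col=22 char='d'
After 9 (k): row=4 col=8 char='e'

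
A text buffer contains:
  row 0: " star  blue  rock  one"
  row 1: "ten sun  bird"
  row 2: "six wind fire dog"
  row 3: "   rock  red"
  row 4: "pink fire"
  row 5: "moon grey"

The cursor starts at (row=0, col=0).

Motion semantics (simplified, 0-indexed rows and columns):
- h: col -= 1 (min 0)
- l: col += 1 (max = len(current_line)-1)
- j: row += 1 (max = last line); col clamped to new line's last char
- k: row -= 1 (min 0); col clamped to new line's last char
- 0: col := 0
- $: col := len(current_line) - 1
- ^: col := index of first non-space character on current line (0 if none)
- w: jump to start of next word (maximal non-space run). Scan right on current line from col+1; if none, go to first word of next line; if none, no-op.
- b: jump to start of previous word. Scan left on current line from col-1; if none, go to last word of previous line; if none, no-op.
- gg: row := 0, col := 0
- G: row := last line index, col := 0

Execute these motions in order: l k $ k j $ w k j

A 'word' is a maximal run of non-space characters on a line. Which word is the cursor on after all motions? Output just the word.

Answer: six

Derivation:
After 1 (l): row=0 col=1 char='s'
After 2 (k): row=0 col=1 char='s'
After 3 ($): row=0 col=21 char='e'
After 4 (k): row=0 col=21 char='e'
After 5 (j): row=1 col=12 char='d'
After 6 ($): row=1 col=12 char='d'
After 7 (w): row=2 col=0 char='s'
After 8 (k): row=1 col=0 char='t'
After 9 (j): row=2 col=0 char='s'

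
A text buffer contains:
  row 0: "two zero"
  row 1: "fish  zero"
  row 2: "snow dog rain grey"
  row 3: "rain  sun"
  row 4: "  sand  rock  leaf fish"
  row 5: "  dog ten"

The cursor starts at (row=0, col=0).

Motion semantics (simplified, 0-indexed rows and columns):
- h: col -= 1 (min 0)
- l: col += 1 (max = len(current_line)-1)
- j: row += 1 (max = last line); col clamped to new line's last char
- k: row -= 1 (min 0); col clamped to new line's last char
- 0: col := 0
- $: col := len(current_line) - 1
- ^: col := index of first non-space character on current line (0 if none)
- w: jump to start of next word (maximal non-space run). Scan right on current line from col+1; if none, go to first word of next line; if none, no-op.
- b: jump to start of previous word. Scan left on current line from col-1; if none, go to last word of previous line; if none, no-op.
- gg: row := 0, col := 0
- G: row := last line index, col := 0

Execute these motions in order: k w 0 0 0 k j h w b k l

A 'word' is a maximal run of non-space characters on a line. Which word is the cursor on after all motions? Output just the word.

Answer: two

Derivation:
After 1 (k): row=0 col=0 char='t'
After 2 (w): row=0 col=4 char='z'
After 3 (0): row=0 col=0 char='t'
After 4 (0): row=0 col=0 char='t'
After 5 (0): row=0 col=0 char='t'
After 6 (k): row=0 col=0 char='t'
After 7 (j): row=1 col=0 char='f'
After 8 (h): row=1 col=0 char='f'
After 9 (w): row=1 col=6 char='z'
After 10 (b): row=1 col=0 char='f'
After 11 (k): row=0 col=0 char='t'
After 12 (l): row=0 col=1 char='w'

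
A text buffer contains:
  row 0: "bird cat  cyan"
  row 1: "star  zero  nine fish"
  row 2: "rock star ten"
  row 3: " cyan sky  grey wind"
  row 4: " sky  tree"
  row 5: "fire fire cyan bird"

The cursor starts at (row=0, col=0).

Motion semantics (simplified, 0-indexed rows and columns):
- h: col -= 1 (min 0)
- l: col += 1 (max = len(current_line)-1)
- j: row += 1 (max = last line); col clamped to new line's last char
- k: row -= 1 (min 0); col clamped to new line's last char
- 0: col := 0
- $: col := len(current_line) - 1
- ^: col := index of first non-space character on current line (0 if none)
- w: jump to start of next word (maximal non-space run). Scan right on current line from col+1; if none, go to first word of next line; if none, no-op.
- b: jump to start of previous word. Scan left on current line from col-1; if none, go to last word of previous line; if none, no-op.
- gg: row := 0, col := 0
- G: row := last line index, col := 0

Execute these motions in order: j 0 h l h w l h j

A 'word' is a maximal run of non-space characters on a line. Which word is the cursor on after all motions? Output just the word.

Answer: star

Derivation:
After 1 (j): row=1 col=0 char='s'
After 2 (0): row=1 col=0 char='s'
After 3 (h): row=1 col=0 char='s'
After 4 (l): row=1 col=1 char='t'
After 5 (h): row=1 col=0 char='s'
After 6 (w): row=1 col=6 char='z'
After 7 (l): row=1 col=7 char='e'
After 8 (h): row=1 col=6 char='z'
After 9 (j): row=2 col=6 char='t'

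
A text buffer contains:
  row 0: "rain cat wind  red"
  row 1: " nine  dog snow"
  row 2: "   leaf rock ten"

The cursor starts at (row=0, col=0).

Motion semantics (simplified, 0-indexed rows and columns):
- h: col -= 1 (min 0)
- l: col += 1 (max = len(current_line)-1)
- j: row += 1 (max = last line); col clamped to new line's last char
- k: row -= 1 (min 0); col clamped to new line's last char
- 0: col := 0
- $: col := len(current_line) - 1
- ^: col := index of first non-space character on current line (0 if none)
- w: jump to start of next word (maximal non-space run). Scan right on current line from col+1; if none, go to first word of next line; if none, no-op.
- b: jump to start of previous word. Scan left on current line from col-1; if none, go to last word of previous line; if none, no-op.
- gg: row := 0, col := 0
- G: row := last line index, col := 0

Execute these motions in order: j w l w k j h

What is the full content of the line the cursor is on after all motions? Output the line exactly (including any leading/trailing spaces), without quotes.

After 1 (j): row=1 col=0 char='_'
After 2 (w): row=1 col=1 char='n'
After 3 (l): row=1 col=2 char='i'
After 4 (w): row=1 col=7 char='d'
After 5 (k): row=0 col=7 char='t'
After 6 (j): row=1 col=7 char='d'
After 7 (h): row=1 col=6 char='_'

Answer:  nine  dog snow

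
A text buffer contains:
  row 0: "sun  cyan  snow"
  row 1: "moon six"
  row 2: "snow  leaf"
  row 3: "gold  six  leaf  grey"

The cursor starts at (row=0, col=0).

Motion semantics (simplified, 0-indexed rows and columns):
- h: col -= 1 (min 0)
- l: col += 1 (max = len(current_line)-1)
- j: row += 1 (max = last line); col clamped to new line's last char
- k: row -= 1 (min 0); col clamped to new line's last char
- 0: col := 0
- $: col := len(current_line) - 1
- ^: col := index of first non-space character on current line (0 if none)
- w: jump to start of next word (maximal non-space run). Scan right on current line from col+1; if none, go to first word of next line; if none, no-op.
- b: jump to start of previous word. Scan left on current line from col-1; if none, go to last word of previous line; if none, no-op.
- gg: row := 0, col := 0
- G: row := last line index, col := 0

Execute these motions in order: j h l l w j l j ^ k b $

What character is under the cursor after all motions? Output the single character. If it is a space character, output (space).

Answer: x

Derivation:
After 1 (j): row=1 col=0 char='m'
After 2 (h): row=1 col=0 char='m'
After 3 (l): row=1 col=1 char='o'
After 4 (l): row=1 col=2 char='o'
After 5 (w): row=1 col=5 char='s'
After 6 (j): row=2 col=5 char='_'
After 7 (l): row=2 col=6 char='l'
After 8 (j): row=3 col=6 char='s'
After 9 (^): row=3 col=0 char='g'
After 10 (k): row=2 col=0 char='s'
After 11 (b): row=1 col=5 char='s'
After 12 ($): row=1 col=7 char='x'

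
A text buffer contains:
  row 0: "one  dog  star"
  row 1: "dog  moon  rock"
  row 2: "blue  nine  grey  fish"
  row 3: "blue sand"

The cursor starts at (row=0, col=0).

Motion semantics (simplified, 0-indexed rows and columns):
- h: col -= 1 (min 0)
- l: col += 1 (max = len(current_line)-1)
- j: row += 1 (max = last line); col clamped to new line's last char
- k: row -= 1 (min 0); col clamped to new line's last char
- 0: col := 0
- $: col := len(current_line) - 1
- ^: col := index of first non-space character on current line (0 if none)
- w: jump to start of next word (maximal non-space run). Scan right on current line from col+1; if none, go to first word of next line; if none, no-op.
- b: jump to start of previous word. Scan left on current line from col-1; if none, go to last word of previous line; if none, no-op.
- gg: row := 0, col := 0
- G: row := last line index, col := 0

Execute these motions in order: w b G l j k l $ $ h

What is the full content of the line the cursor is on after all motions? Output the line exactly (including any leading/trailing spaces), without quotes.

Answer: blue  nine  grey  fish

Derivation:
After 1 (w): row=0 col=5 char='d'
After 2 (b): row=0 col=0 char='o'
After 3 (G): row=3 col=0 char='b'
After 4 (l): row=3 col=1 char='l'
After 5 (j): row=3 col=1 char='l'
After 6 (k): row=2 col=1 char='l'
After 7 (l): row=2 col=2 char='u'
After 8 ($): row=2 col=21 char='h'
After 9 ($): row=2 col=21 char='h'
After 10 (h): row=2 col=20 char='s'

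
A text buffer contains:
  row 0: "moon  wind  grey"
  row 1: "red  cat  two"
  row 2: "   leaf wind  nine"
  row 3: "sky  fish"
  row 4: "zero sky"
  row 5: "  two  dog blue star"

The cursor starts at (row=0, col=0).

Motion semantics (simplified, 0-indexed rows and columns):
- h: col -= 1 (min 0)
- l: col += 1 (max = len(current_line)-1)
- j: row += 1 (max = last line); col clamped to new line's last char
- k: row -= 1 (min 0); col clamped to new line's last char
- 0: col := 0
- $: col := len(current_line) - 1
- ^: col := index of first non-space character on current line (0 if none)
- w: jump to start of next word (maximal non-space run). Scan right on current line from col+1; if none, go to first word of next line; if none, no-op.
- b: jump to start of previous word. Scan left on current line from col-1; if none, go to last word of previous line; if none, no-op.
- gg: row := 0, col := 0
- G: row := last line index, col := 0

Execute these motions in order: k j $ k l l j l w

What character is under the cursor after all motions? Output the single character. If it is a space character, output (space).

Answer: l

Derivation:
After 1 (k): row=0 col=0 char='m'
After 2 (j): row=1 col=0 char='r'
After 3 ($): row=1 col=12 char='o'
After 4 (k): row=0 col=12 char='g'
After 5 (l): row=0 col=13 char='r'
After 6 (l): row=0 col=14 char='e'
After 7 (j): row=1 col=12 char='o'
After 8 (l): row=1 col=12 char='o'
After 9 (w): row=2 col=3 char='l'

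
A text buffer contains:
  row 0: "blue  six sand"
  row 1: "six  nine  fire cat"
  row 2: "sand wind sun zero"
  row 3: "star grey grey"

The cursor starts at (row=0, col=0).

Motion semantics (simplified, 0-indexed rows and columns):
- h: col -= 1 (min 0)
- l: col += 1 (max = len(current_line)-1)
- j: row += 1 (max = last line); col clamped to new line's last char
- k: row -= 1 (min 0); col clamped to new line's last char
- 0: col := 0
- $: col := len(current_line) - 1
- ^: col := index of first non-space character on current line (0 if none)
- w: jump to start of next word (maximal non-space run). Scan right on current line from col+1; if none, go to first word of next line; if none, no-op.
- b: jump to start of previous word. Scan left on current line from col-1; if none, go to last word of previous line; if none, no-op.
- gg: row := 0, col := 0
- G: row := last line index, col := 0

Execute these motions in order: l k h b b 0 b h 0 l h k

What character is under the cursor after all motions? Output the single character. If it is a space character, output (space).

Answer: b

Derivation:
After 1 (l): row=0 col=1 char='l'
After 2 (k): row=0 col=1 char='l'
After 3 (h): row=0 col=0 char='b'
After 4 (b): row=0 col=0 char='b'
After 5 (b): row=0 col=0 char='b'
After 6 (0): row=0 col=0 char='b'
After 7 (b): row=0 col=0 char='b'
After 8 (h): row=0 col=0 char='b'
After 9 (0): row=0 col=0 char='b'
After 10 (l): row=0 col=1 char='l'
After 11 (h): row=0 col=0 char='b'
After 12 (k): row=0 col=0 char='b'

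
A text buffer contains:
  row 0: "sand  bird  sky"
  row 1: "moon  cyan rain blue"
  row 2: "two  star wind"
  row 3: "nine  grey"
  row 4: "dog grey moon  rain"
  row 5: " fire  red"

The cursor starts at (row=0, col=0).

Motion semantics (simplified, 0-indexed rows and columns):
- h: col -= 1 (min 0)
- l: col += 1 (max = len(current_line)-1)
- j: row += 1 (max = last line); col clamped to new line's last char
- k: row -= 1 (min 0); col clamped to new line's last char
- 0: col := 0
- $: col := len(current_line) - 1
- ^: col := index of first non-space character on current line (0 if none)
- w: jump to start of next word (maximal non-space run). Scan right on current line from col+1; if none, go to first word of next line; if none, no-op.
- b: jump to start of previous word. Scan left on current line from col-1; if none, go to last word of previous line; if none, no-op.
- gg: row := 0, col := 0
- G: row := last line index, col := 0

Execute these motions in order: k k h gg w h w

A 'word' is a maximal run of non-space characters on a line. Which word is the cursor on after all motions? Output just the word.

After 1 (k): row=0 col=0 char='s'
After 2 (k): row=0 col=0 char='s'
After 3 (h): row=0 col=0 char='s'
After 4 (gg): row=0 col=0 char='s'
After 5 (w): row=0 col=6 char='b'
After 6 (h): row=0 col=5 char='_'
After 7 (w): row=0 col=6 char='b'

Answer: bird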